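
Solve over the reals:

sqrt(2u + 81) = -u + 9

Square both sides: 2u + 81 = (-u + 9)^2.
Expand and rearrange: u^2 - 20u = 0.
Solving gives u = 20 or u = 0.
Check each candidate in the original equation:
  u = 20: sqrt(121) = 11, while -u + 9 = -11 — extraneous.
  u = 0: sqrt(81) = 9, while -u + 9 = 9 — valid.

u = 0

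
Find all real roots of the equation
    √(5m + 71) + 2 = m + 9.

Isolate the radical: √(5m + 71) = m + 7.
Square both sides: 5m + 71 = (m + 7)².
Expand and rearrange: m² + 9m - 22 = 0.
Solving gives m = 2 or m = -11.
Check each candidate in the original equation:
  m = 2: √(81) = 9, while m + 7 = 9 — valid.
  m = -11: √(16) = 4, while m + 7 = -4 — extraneous.

m = 2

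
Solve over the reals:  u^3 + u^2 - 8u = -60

Rearrange: u^3 + u^2 - 8u + 60 = 0.
Possible rational roots are divisors of 60. Testing u = -5 gives 0, so (u + 5) is a factor.
Divide: u^3 + u^2 - 8u + 60 = (u + 5)(u^2 - 4u + 12).
The quadratic u^2 - 4u + 12 has discriminant -32 < 0, so no further real roots.

u = -5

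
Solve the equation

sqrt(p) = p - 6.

p = 9

Square both sides: p = (p - 6)^2.
Expand and rearrange: p^2 - 13p + 36 = 0.
Solving gives p = 9 or p = 4.
Check each candidate in the original equation:
  p = 9: sqrt(9) = 3, while p - 6 = 3 — valid.
  p = 4: sqrt(4) = 2, while p - 6 = -2 — extraneous.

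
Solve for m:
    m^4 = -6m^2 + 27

m = -1.7321 or m = 1.7321

Let u = m^2. The equation becomes u^2 + 6u - 27 = 0.
Factor: (u + 9)(u - 3) = 0, so u = -9 or u = 3.
m^2 = -9 < 0 has no real solution.
m^2 = 3 gives m = +/-sqrt(3) ~= +/-1.7321.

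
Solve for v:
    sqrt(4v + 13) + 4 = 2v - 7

v = 9

Isolate the radical: sqrt(4v + 13) = 2v - 11.
Square both sides: 4v + 13 = (2v - 11)^2.
Expand and rearrange: 4v^2 - 48v + 108 = 0.
Solving gives v = 9 or v = 3.
Check each candidate in the original equation:
  v = 9: sqrt(49) = 7, while 2v - 11 = 7 — valid.
  v = 3: sqrt(25) = 5, while 2v - 11 = -5 — extraneous.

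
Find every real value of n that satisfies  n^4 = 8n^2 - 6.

n = -2.6762 or n = -0.9153 or n = 0.9153 or n = 2.6762

Let u = n^2. The equation becomes u^2 - 8u + 6 = 0.
By the quadratic formula, u = sqrt(10) + 4 or u = 4 - sqrt(10).
n^2 = sqrt(10) + 4 gives n = +/-sqrt(sqrt(10) + 4) ~= +/-2.6762.
n^2 = 4 - sqrt(10) gives n = +/-sqrt(4 - sqrt(10)) ~= +/-0.9153.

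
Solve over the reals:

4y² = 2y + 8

y = -1.1861 or y = 1.6861

Rearrange to standard form: 4y² - 2y - 8 = 0.
Discriminant: (-2)² − 4·4·(-8) = 132.
Quadratic formula: y = (2 ± √132) / 8.
So y = 1/4 + √(33)/4 ≈ 1.6861 or y = 1/4 - √(33)/4 ≈ -1.1861.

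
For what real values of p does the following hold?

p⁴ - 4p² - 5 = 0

p = -2.2361 or p = 2.2361

Let u = p². The equation becomes u² - 4u - 5 = 0.
Factor: (u + 1)(u - 5) = 0, so u = -1 or u = 5.
p² = -1 < 0 has no real solution.
p² = 5 gives p = ±√(5) ≈ ±2.2361.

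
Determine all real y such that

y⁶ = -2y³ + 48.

Let u = y³. The equation becomes u² + 2u - 48 = 0.
Factor: (u - 6)(u + 8) = 0, so u = 6 or u = -8.
y³ = 6 gives y = ∛(6) ≈ 1.8171.
y³ = -8 gives y = -2.

y = -2 or y = 1.8171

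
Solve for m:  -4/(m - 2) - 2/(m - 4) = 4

m = 0.8139 or m = 3.6861

Multiply both sides by (m - 2)(m - 4):
-4(m - 4) - 2(m - 2) = 4(m - 2)(m - 4).
Expand and collect terms: 4m^2 - 18m + 12 = 0.
By the quadratic formula, m = (18 +/- sqrt(132)) / 8, so m ~= 3.6861 or m ~= 0.8139.
Neither value makes a denominator zero (m != 2, m != 4), so both are valid.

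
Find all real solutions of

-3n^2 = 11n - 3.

n = -3.9217 or n = 0.255

Rearrange to standard form: -3n^2 - 11n + 3 = 0.
Discriminant: (-11)^2 - 4*(-3)*3 = 157.
Quadratic formula: n = (11 +/- sqrt(157)) / (-6).
So n = -sqrt(157)/6 - 11/6 ~= -3.9217 or n = -11/6 + sqrt(157)/6 ~= 0.255.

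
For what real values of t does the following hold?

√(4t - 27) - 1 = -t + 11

t = 9

Isolate the radical: √(4t - 27) = -t + 12.
Square both sides: 4t - 27 = (-t + 12)².
Expand and rearrange: t² - 28t + 171 = 0.
Solving gives t = 19 or t = 9.
Check each candidate in the original equation:
  t = 19: √(49) = 7, while -t + 12 = -7 — extraneous.
  t = 9: √(9) = 3, while -t + 12 = 3 — valid.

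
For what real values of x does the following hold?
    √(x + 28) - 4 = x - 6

x = 8

Isolate the radical: √(x + 28) = x - 2.
Square both sides: x + 28 = (x - 2)².
Expand and rearrange: x² - 5x - 24 = 0.
Solving gives x = 8 or x = -3.
Check each candidate in the original equation:
  x = 8: √(36) = 6, while x - 2 = 6 — valid.
  x = -3: √(25) = 5, while x - 2 = -5 — extraneous.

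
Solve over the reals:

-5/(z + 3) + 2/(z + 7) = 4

Multiply both sides by (z + 3)(z + 7):
-5(z + 7) + 2(z + 3) = 4(z + 3)(z + 7).
Expand and collect terms: 4z^2 + 43z + 113 = 0.
By the quadratic formula, z = (-43 +/- sqrt(41)) / 8, so z ~= -4.5746 or z ~= -6.1754.
Neither value makes a denominator zero (z != -3, z != -7), so both are valid.

z = -6.1754 or z = -4.5746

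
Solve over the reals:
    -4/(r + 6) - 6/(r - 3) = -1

Multiply both sides by (r + 6)(r - 3):
-4(r - 3) - 6(r + 6) = -(r + 6)(r - 3).
Expand and collect terms: -r² + 7r + 42 = 0.
By the quadratic formula, r = (-7 ± √217) / -2, so r ≈ -3.8655 or r ≈ 10.8655.
Neither value makes a denominator zero (r ≠ -6, r ≠ 3), so both are valid.

r = -3.8655 or r = 10.8655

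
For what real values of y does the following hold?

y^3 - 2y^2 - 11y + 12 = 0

y = -3 or y = 1 or y = 4

Possible rational roots are divisors of 12. Testing y = -3 gives 0, so (y + 3) is a factor.
Divide: y^3 - 2y^2 - 11y + 12 = (y + 3)(y^2 - 5y + 4).
Factor the quadratic: y = 4 or y = 1.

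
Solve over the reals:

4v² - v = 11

Rearrange to standard form: 4v² - v - 11 = 0.
Discriminant: (-1)² − 4·4·(-11) = 177.
Quadratic formula: v = (1 ± √177) / 8.
So v = 1/8 + √(177)/8 ≈ 1.788 or v = 1/8 - √(177)/8 ≈ -1.538.

v = -1.538 or v = 1.788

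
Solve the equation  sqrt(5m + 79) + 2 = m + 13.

Isolate the radical: sqrt(5m + 79) = m + 11.
Square both sides: 5m + 79 = (m + 11)^2.
Expand and rearrange: m^2 + 17m + 42 = 0.
Solving gives m = -3 or m = -14.
Check each candidate in the original equation:
  m = -3: sqrt(64) = 8, while m + 11 = 8 — valid.
  m = -14: sqrt(9) = 3, while m + 11 = -3 — extraneous.

m = -3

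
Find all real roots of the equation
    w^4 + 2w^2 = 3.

Let u = w^2. The equation becomes u^2 + 2u - 3 = 0.
Factor: (u - 1)(u + 3) = 0, so u = 1 or u = -3.
w^2 = 1 gives w = +/-1.
w^2 = -3 < 0 has no real solution.

w = -1 or w = 1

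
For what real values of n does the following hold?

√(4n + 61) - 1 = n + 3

n = 5

Isolate the radical: √(4n + 61) = n + 4.
Square both sides: 4n + 61 = (n + 4)².
Expand and rearrange: n² + 4n - 45 = 0.
Solving gives n = 5 or n = -9.
Check each candidate in the original equation:
  n = 5: √(81) = 9, while n + 4 = 9 — valid.
  n = -9: √(25) = 5, while n + 4 = -5 — extraneous.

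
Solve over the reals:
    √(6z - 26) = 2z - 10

Square both sides: 6z - 26 = (2z - 10)².
Expand and rearrange: 4z² - 46z + 126 = 0.
Solving gives z = 7 or z = 4.5.
Check each candidate in the original equation:
  z = 7: √(16) = 4, while 2z - 10 = 4 — valid.
  z = 4.5: √(1) = 1, while 2z - 10 = -1 — extraneous.

z = 7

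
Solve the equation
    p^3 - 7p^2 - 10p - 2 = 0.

p = -1 or p = -0.2426 or p = 8.2426

Possible rational roots are divisors of -2. Testing p = -1 gives 0, so (p + 1) is a factor.
Divide: p^3 - 7p^2 - 10p - 2 = (p + 1)(p^2 - 8p - 2).
Apply the quadratic formula to p^2 - 8p - 2 = 0: p = (8 +/- sqrt(72))/2, i.e. p ~= 8.2426 or p ~= -0.2426.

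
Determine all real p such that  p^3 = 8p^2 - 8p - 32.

p = -1.4641 or p = 4 or p = 5.4641

Rearrange: p^3 - 8p^2 + 8p + 32 = 0.
Possible rational roots are divisors of 32. Testing p = 4 gives 0, so (p - 4) is a factor.
Divide: p^3 - 8p^2 + 8p + 32 = (p - 4)(p^2 - 4p - 8).
Apply the quadratic formula to p^2 - 4p - 8 = 0: p = (4 +/- sqrt(48))/2, i.e. p ~= 5.4641 or p ~= -1.4641.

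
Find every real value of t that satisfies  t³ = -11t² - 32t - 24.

Rearrange: t³ + 11t² + 32t + 24 = 0.
Possible rational roots are divisors of 24. Testing t = -3 gives 0, so (t + 3) is a factor.
Divide: t³ + 11t² + 32t + 24 = (t + 3)(t² + 8t + 8).
Apply the quadratic formula to t² + 8t + 8 = 0: t = (-8 ± √32)/2, i.e. t ≈ -1.1716 or t ≈ -6.8284.

t = -6.8284 or t = -3 or t = -1.1716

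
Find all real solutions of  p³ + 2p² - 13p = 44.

Rearrange: p³ + 2p² - 13p - 44 = 0.
Possible rational roots are divisors of -44. Testing p = 4 gives 0, so (p - 4) is a factor.
Divide: p³ + 2p² - 13p - 44 = (p - 4)(p² + 6p + 11).
The quadratic p² + 6p + 11 has discriminant -8 < 0, so no further real roots.

p = 4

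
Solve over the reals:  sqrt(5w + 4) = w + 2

w = 0 or w = 1

Square both sides: 5w + 4 = (w + 2)^2.
Expand and rearrange: w^2 - w = 0.
Solving gives w = 1 or w = 0.
Check each candidate in the original equation:
  w = 1: sqrt(9) = 3, while w + 2 = 3 — valid.
  w = 0: sqrt(4) = 2, while w + 2 = 2 — valid.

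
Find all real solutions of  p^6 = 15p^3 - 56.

Let u = p^3. The equation becomes u^2 - 15u + 56 = 0.
Factor: (u - 7)(u - 8) = 0, so u = 7 or u = 8.
p^3 = 7 gives p = (7)^(1/3) ~= 1.9129.
p^3 = 8 gives p = 2.

p = 1.9129 or p = 2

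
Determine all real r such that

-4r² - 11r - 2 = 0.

Discriminant: (-11)² − 4·(-4)·(-2) = 89.
Quadratic formula: r = (11 ± √89) / (-8).
So r = -11/8 - √(89)/8 ≈ -2.5542 or r = -11/8 + √(89)/8 ≈ -0.1958.

r = -2.5542 or r = -0.1958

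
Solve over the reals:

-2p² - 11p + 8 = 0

Discriminant: (-11)² − 4·(-2)·8 = 185.
Quadratic formula: p = (11 ± √185) / (-4).
So p = -√(185)/4 - 11/4 ≈ -6.1504 or p = -11/4 + √(185)/4 ≈ 0.6504.

p = -6.1504 or p = 0.6504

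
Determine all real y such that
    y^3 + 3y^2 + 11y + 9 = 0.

Possible rational roots are divisors of 9. Testing y = -1 gives 0, so (y + 1) is a factor.
Divide: y^3 + 3y^2 + 11y + 9 = (y + 1)(y^2 + 2y + 9).
The quadratic y^2 + 2y + 9 has discriminant -32 < 0, so no further real roots.

y = -1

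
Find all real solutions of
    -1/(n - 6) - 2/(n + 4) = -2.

n = -3.0523 or n = 6.5523

Multiply both sides by (n - 6)(n + 4):
-(n + 4) - 2(n - 6) = -2(n - 6)(n + 4).
Expand and collect terms: -2n² + 7n + 40 = 0.
By the quadratic formula, n = (-7 ± √369) / -4, so n ≈ -3.0523 or n ≈ 6.5523.
Neither value makes a denominator zero (n ≠ 6, n ≠ -4), so both are valid.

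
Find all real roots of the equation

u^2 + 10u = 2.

u = -10.1962 or u = 0.1962

Rearrange to standard form: u^2 + 10u - 2 = 0.
Discriminant: (10)^2 - 4*1*(-2) = 108.
Quadratic formula: u = (-10 +/- sqrt(108)) / 2.
So u = -5 + 3*sqrt(3) ~= 0.1962 or u = -3*sqrt(3) - 5 ~= -10.1962.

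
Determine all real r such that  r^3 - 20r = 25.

r = -3.618 or r = -1.382 or r = 5

Rearrange: r^3 - 20r - 25 = 0.
Possible rational roots are divisors of -25. Testing r = 5 gives 0, so (r - 5) is a factor.
Divide: r^3 - 20r - 25 = (r - 5)(r^2 + 5r + 5).
Apply the quadratic formula to r^2 + 5r + 5 = 0: r = (-5 +/- sqrt(5))/2, i.e. r ~= -1.382 or r ~= -3.618.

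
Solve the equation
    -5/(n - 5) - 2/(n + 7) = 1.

n = -10 or n = 1

Multiply both sides by (n - 5)(n + 7):
-5(n + 7) - 2(n - 5) = (n - 5)(n + 7).
Expand and collect terms: n² + 9n - 10 = 0.
Factor or apply the quadratic formula: n = 1 or n = -10.
Neither value makes a denominator zero (n ≠ 5, n ≠ -7), so both are valid.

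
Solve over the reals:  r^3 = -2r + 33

Rearrange: r^3 + 2r - 33 = 0.
Possible rational roots are divisors of -33. Testing r = 3 gives 0, so (r - 3) is a factor.
Divide: r^3 + 2r - 33 = (r - 3)(r^2 + 3r + 11).
The quadratic r^2 + 3r + 11 has discriminant -35 < 0, so no further real roots.

r = 3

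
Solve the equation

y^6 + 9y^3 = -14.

y = -1.9129 or y = -1.2599

Let u = y^3. The equation becomes u^2 + 9u + 14 = 0.
Factor: (u + 2)(u + 7) = 0, so u = -2 or u = -7.
y^3 = -2 gives y = -(2)^(1/3) ~= -1.2599.
y^3 = -7 gives y = -(7)^(1/3) ~= -1.9129.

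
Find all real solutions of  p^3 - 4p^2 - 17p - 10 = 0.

Possible rational roots are divisors of -10. Testing p = -2 gives 0, so (p + 2) is a factor.
Divide: p^3 - 4p^2 - 17p - 10 = (p + 2)(p^2 - 6p - 5).
Apply the quadratic formula to p^2 - 6p - 5 = 0: p = (6 +/- sqrt(56))/2, i.e. p ~= 6.7417 or p ~= -0.7417.

p = -2 or p = -0.7417 or p = 6.7417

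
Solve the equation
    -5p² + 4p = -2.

p = -0.3483 or p = 1.1483

Rearrange to standard form: -5p² + 4p + 2 = 0.
Discriminant: (4)² − 4·(-5)·2 = 56.
Quadratic formula: p = (-4 ± √56) / (-10).
So p = 2/5 - √(14)/5 ≈ -0.3483 or p = 2/5 + √(14)/5 ≈ 1.1483.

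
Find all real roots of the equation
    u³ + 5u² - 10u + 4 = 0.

Possible rational roots are divisors of 4. Testing u = 1 gives 0, so (u - 1) is a factor.
Divide: u³ + 5u² - 10u + 4 = (u - 1)(u² + 6u - 4).
Apply the quadratic formula to u² + 6u - 4 = 0: u = (-6 ± √52)/2, i.e. u ≈ 0.6056 or u ≈ -6.6056.

u = -6.6056 or u = 0.6056 or u = 1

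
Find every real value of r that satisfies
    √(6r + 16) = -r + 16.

Square both sides: 6r + 16 = (-r + 16)².
Expand and rearrange: r² - 38r + 240 = 0.
Solving gives r = 30 or r = 8.
Check each candidate in the original equation:
  r = 30: √(196) = 14, while -r + 16 = -14 — extraneous.
  r = 8: √(64) = 8, while -r + 16 = 8 — valid.

r = 8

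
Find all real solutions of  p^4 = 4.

p = -1.4142 or p = 1.4142

Let u = p^2. The equation becomes u^2 - 4 = 0.
Factor: (u - 2)(u + 2) = 0, so u = 2 or u = -2.
p^2 = 2 gives p = +/-sqrt(2) ~= +/-1.4142.
p^2 = -2 < 0 has no real solution.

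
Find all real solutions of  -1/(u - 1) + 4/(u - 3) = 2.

Multiply both sides by (u - 1)(u - 3):
-(u - 3) + 4(u - 1) = 2(u - 1)(u - 3).
Expand and collect terms: 2u^2 - 11u + 7 = 0.
By the quadratic formula, u = (11 +/- sqrt(65)) / 4, so u ~= 4.7656 or u ~= 0.7344.
Neither value makes a denominator zero (u != 1, u != 3), so both are valid.

u = 0.7344 or u = 4.7656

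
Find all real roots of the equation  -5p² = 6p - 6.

p = -1.849 or p = 0.649

Rearrange to standard form: -5p² - 6p + 6 = 0.
Discriminant: (-6)² − 4·(-5)·6 = 156.
Quadratic formula: p = (6 ± √156) / (-10).
So p = -√(39)/5 - 3/5 ≈ -1.849 or p = -3/5 + √(39)/5 ≈ 0.649.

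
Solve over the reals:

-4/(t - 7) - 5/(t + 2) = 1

t = -8.7082 or t = 4.7082

Multiply both sides by (t - 7)(t + 2):
-4(t + 2) - 5(t - 7) = (t - 7)(t + 2).
Expand and collect terms: t^2 + 4t - 41 = 0.
By the quadratic formula, t = (-4 +/- sqrt(180)) / 2, so t ~= 4.7082 or t ~= -8.7082.
Neither value makes a denominator zero (t != 7, t != -2), so both are valid.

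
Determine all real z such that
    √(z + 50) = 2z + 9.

z = -1

Square both sides: z + 50 = (2z + 9)².
Expand and rearrange: 4z² + 35z + 31 = 0.
Solving gives z = -1 or z = -7.75.
Check each candidate in the original equation:
  z = -1: √(49) = 7, while 2z + 9 = 7 — valid.
  z = -7.75: √(42.25) = 6.5, while 2z + 9 = -6.5 — extraneous.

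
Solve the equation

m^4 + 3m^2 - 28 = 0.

Let u = m^2. The equation becomes u^2 + 3u - 28 = 0.
Factor: (u + 7)(u - 4) = 0, so u = -7 or u = 4.
m^2 = -7 < 0 has no real solution.
m^2 = 4 gives m = +/-2.

m = -2 or m = 2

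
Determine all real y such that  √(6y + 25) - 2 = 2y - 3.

y = 4

Isolate the radical: √(6y + 25) = 2y - 1.
Square both sides: 6y + 25 = (2y - 1)².
Expand and rearrange: 4y² - 10y - 24 = 0.
Solving gives y = 4 or y = -1.5.
Check each candidate in the original equation:
  y = 4: √(49) = 7, while 2y - 1 = 7 — valid.
  y = -1.5: √(16) = 4, while 2y - 1 = -4 — extraneous.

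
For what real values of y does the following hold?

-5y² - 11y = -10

y = -2.8916 or y = 0.6916

Rearrange to standard form: -5y² - 11y + 10 = 0.
Discriminant: (-11)² − 4·(-5)·10 = 321.
Quadratic formula: y = (11 ± √321) / (-10).
So y = -√(321)/10 - 11/10 ≈ -2.8916 or y = -11/10 + √(321)/10 ≈ 0.6916.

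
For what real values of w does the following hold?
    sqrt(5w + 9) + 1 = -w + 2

w = -1

Isolate the radical: sqrt(5w + 9) = -w + 1.
Square both sides: 5w + 9 = (-w + 1)^2.
Expand and rearrange: w^2 - 7w - 8 = 0.
Solving gives w = 8 or w = -1.
Check each candidate in the original equation:
  w = 8: sqrt(49) = 7, while -w + 1 = -7 — extraneous.
  w = -1: sqrt(4) = 2, while -w + 1 = 2 — valid.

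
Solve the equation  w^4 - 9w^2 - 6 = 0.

w = -3.1022 or w = 3.1022

Let u = w^2. The equation becomes u^2 - 9u - 6 = 0.
By the quadratic formula, u = 9/2 + sqrt(105)/2 or u = 9/2 - sqrt(105)/2.
w^2 = 9/2 + sqrt(105)/2 gives w = +/-sqrt(9/2 + sqrt(105)/2) ~= +/-3.1022.
w^2 = 9/2 - sqrt(105)/2 < 0 has no real solution.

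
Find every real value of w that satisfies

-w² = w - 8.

w = -3.3723 or w = 2.3723

Rearrange to standard form: -w² - w + 8 = 0.
Discriminant: (-1)² − 4·(-1)·8 = 33.
Quadratic formula: w = (1 ± √33) / (-2).
So w = -√(33)/2 - 1/2 ≈ -3.3723 or w = -1/2 + √(33)/2 ≈ 2.3723.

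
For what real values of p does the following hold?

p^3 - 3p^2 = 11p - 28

p = -3.1926 or p = 2.1926 or p = 4

Rearrange: p^3 - 3p^2 - 11p + 28 = 0.
Possible rational roots are divisors of 28. Testing p = 4 gives 0, so (p - 4) is a factor.
Divide: p^3 - 3p^2 - 11p + 28 = (p - 4)(p^2 + p - 7).
Apply the quadratic formula to p^2 + p - 7 = 0: p = (-1 +/- sqrt(29))/2, i.e. p ~= 2.1926 or p ~= -3.1926.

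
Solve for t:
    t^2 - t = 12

t = -3 or t = 4

Bring every term to one side: t^2 - t - 12 = 0.
Factor: (t + 3)(t - 4) = 0.
So t = -3 or t = 4.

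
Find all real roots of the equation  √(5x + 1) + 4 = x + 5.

x = 0 or x = 3

Isolate the radical: √(5x + 1) = x + 1.
Square both sides: 5x + 1 = (x + 1)².
Expand and rearrange: x² - 3x = 0.
Solving gives x = 3 or x = 0.
Check each candidate in the original equation:
  x = 3: √(16) = 4, while x + 1 = 4 — valid.
  x = 0: √(1) = 1, while x + 1 = 1 — valid.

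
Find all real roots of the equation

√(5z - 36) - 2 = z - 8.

z = 8 or z = 9

Isolate the radical: √(5z - 36) = z - 6.
Square both sides: 5z - 36 = (z - 6)².
Expand and rearrange: z² - 17z + 72 = 0.
Solving gives z = 9 or z = 8.
Check each candidate in the original equation:
  z = 9: √(9) = 3, while z - 6 = 3 — valid.
  z = 8: √(4) = 2, while z - 6 = 2 — valid.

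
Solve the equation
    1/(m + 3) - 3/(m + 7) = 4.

Multiply both sides by (m + 3)(m + 7):
(m + 7) - 3(m + 3) = 4(m + 3)(m + 7).
Expand and collect terms: 4m² + 42m + 86 = 0.
By the quadratic formula, m = (-42 ± √388) / 8, so m ≈ -2.7878 or m ≈ -7.7122.
Neither value makes a denominator zero (m ≠ -3, m ≠ -7), so both are valid.

m = -7.7122 or m = -2.7878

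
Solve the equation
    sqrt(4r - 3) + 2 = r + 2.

r = 1 or r = 3

Isolate the radical: sqrt(4r - 3) = r.
Square both sides: 4r - 3 = (r)^2.
Expand and rearrange: r^2 - 4r + 3 = 0.
Solving gives r = 3 or r = 1.
Check each candidate in the original equation:
  r = 3: sqrt(9) = 3, while r = 3 — valid.
  r = 1: sqrt(1) = 1, while r = 1 — valid.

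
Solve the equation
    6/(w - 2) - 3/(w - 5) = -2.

Multiply both sides by (w - 2)(w - 5):
6(w - 5) - 3(w - 2) = -2(w - 2)(w - 5).
Expand and collect terms: -2w^2 + 11w + 4 = 0.
By the quadratic formula, w = (-11 +/- sqrt(153)) / -4, so w ~= -0.3423 or w ~= 5.8423.
Neither value makes a denominator zero (w != 2, w != 5), so both are valid.

w = -0.3423 or w = 5.8423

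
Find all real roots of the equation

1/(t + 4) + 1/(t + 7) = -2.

Multiply both sides by (t + 4)(t + 7):
(t + 7) + (t + 4) = -2(t + 4)(t + 7).
Expand and collect terms: -2t² - 24t - 67 = 0.
By the quadratic formula, t = (24 ± √40) / -4, so t ≈ -7.5811 or t ≈ -4.4189.
Neither value makes a denominator zero (t ≠ -4, t ≠ -7), so both are valid.

t = -7.5811 or t = -4.4189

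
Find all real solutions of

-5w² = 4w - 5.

w = -1.477 or w = 0.677

Rearrange to standard form: -5w² - 4w + 5 = 0.
Discriminant: (-4)² − 4·(-5)·5 = 116.
Quadratic formula: w = (4 ± √116) / (-10).
So w = -√(29)/5 - 2/5 ≈ -1.477 or w = -2/5 + √(29)/5 ≈ 0.677.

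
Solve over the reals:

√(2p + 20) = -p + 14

Square both sides: 2p + 20 = (-p + 14)².
Expand and rearrange: p² - 30p + 176 = 0.
Solving gives p = 22 or p = 8.
Check each candidate in the original equation:
  p = 22: √(64) = 8, while -p + 14 = -8 — extraneous.
  p = 8: √(36) = 6, while -p + 14 = 6 — valid.

p = 8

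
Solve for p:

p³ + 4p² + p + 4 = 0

Possible rational roots are divisors of 4. Testing p = -4 gives 0, so (p + 4) is a factor.
Divide: p³ + 4p² + p + 4 = (p + 4)(p² + 1).
The quadratic p² + 1 has discriminant -4 < 0, so no further real roots.

p = -4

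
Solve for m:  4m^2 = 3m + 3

m = -0.5687 or m = 1.3187

Rearrange to standard form: 4m^2 - 3m - 3 = 0.
Discriminant: (-3)^2 - 4*4*(-3) = 57.
Quadratic formula: m = (3 +/- sqrt(57)) / 8.
So m = 3/8 + sqrt(57)/8 ~= 1.3187 or m = 3/8 - sqrt(57)/8 ~= -0.5687.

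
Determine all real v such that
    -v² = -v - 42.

Bring every term to one side: -v² + v + 42 = 0.
Factor: -1(v + 6)(v - 7) = 0.
So v = -6 or v = 7.

v = -6 or v = 7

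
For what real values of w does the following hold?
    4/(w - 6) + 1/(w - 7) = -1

w = 1.1716 or w = 6.8284

Multiply both sides by (w - 6)(w - 7):
4(w - 7) + (w - 6) = -(w - 6)(w - 7).
Expand and collect terms: -w^2 + 8w - 8 = 0.
By the quadratic formula, w = (-8 +/- sqrt(32)) / -2, so w ~= 1.1716 or w ~= 6.8284.
Neither value makes a denominator zero (w != 6, w != 7), so both are valid.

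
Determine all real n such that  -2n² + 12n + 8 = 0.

n = -0.6056 or n = 6.6056

Discriminant: (12)² − 4·(-2)·8 = 208.
Quadratic formula: n = (-12 ± √208) / (-4).
So n = 3 - √(13) ≈ -0.6056 or n = 3 + √(13) ≈ 6.6056.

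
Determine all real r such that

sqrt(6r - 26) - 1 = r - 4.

Isolate the radical: sqrt(6r - 26) = r - 3.
Square both sides: 6r - 26 = (r - 3)^2.
Expand and rearrange: r^2 - 12r + 35 = 0.
Solving gives r = 7 or r = 5.
Check each candidate in the original equation:
  r = 7: sqrt(16) = 4, while r - 3 = 4 — valid.
  r = 5: sqrt(4) = 2, while r - 3 = 2 — valid.

r = 5 or r = 7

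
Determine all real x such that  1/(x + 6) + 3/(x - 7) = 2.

x = -5.5534 or x = 8.5534

Multiply both sides by (x + 6)(x - 7):
(x - 7) + 3(x + 6) = 2(x + 6)(x - 7).
Expand and collect terms: 2x² - 6x - 95 = 0.
By the quadratic formula, x = (6 ± √796) / 4, so x ≈ 8.5534 or x ≈ -5.5534.
Neither value makes a denominator zero (x ≠ -6, x ≠ 7), so both are valid.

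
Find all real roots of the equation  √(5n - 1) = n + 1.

Square both sides: 5n - 1 = (n + 1)².
Expand and rearrange: n² - 3n + 2 = 0.
Solving gives n = 2 or n = 1.
Check each candidate in the original equation:
  n = 2: √(9) = 3, while n + 1 = 3 — valid.
  n = 1: √(4) = 2, while n + 1 = 2 — valid.

n = 1 or n = 2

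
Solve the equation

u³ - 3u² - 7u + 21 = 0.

Possible rational roots are divisors of 21. Testing u = 3 gives 0, so (u - 3) is a factor.
Divide: u³ - 3u² - 7u + 21 = (u - 3)(u² - 7).
Apply the quadratic formula to u² - 7 = 0: u = (0 ± √28)/2, i.e. u ≈ 2.6458 or u ≈ -2.6458.

u = -2.6458 or u = 2.6458 or u = 3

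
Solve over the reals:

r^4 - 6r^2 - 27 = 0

Let u = r^2. The equation becomes u^2 - 6u - 27 = 0.
Factor: (u - 9)(u + 3) = 0, so u = 9 or u = -3.
r^2 = 9 gives r = +/-3.
r^2 = -3 < 0 has no real solution.

r = -3 or r = 3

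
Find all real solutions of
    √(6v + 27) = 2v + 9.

Square both sides: 6v + 27 = (2v + 9)².
Expand and rearrange: 4v² + 30v + 54 = 0.
Solving gives v = -3 or v = -4.5.
Check each candidate in the original equation:
  v = -3: √(9) = 3, while 2v + 9 = 3 — valid.
  v = -4.5: √(0) = 0, while 2v + 9 = 0 — valid.

v = -4.5 or v = -3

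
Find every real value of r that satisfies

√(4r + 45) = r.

Square both sides: 4r + 45 = (r)².
Expand and rearrange: r² - 4r - 45 = 0.
Solving gives r = 9 or r = -5.
Check each candidate in the original equation:
  r = 9: √(81) = 9, while r = 9 — valid.
  r = -5: √(25) = 5, while r = -5 — extraneous.

r = 9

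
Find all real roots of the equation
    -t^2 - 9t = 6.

t = -8.2749 or t = -0.7251

Rearrange to standard form: -t^2 - 9t - 6 = 0.
Discriminant: (-9)^2 - 4*(-1)*(-6) = 57.
Quadratic formula: t = (9 +/- sqrt(57)) / (-2).
So t = -9/2 - sqrt(57)/2 ~= -8.2749 or t = -9/2 + sqrt(57)/2 ~= -0.7251.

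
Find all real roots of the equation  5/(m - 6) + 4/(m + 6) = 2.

m = -4.388 or m = 8.888

Multiply both sides by (m - 6)(m + 6):
5(m + 6) + 4(m - 6) = 2(m - 6)(m + 6).
Expand and collect terms: 2m^2 - 9m - 78 = 0.
By the quadratic formula, m = (9 +/- sqrt(705)) / 4, so m ~= 8.888 or m ~= -4.388.
Neither value makes a denominator zero (m != 6, m != -6), so both are valid.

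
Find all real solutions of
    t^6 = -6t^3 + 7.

Let u = t^3. The equation becomes u^2 + 6u - 7 = 0.
Factor: (u + 7)(u - 1) = 0, so u = -7 or u = 1.
t^3 = -7 gives t = -(7)^(1/3) ~= -1.9129.
t^3 = 1 gives t = 1.

t = -1.9129 or t = 1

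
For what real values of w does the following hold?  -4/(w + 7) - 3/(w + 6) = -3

Multiply both sides by (w + 7)(w + 6):
-4(w + 6) - 3(w + 7) = -3(w + 7)(w + 6).
Expand and collect terms: -3w^2 - 32w - 81 = 0.
By the quadratic formula, w = (32 +/- sqrt(52)) / -6, so w ~= -6.5352 or w ~= -4.1315.
Neither value makes a denominator zero (w != -7, w != -6), so both are valid.

w = -6.5352 or w = -4.1315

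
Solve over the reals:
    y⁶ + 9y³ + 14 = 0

y = -1.9129 or y = -1.2599

Let u = y³. The equation becomes u² + 9u + 14 = 0.
Factor: (u + 2)(u + 7) = 0, so u = -2 or u = -7.
y³ = -2 gives y = -∛(2) ≈ -1.2599.
y³ = -7 gives y = -∛(7) ≈ -1.9129.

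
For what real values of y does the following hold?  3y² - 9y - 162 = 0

Factor: 3(y + 6)(y - 9) = 0.
So y = -6 or y = 9.

y = -6 or y = 9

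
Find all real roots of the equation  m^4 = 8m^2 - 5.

m = -2.7049 or m = -0.8267 or m = 0.8267 or m = 2.7049

Let u = m^2. The equation becomes u^2 - 8u + 5 = 0.
By the quadratic formula, u = sqrt(11) + 4 or u = 4 - sqrt(11).
m^2 = sqrt(11) + 4 gives m = +/-sqrt(sqrt(11) + 4) ~= +/-2.7049.
m^2 = 4 - sqrt(11) gives m = +/-sqrt(4 - sqrt(11)) ~= +/-0.8267.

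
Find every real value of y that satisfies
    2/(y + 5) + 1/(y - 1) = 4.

Multiply both sides by (y + 5)(y - 1):
2(y - 1) + (y + 5) = 4(y + 5)(y - 1).
Expand and collect terms: 4y^2 + 13y - 23 = 0.
By the quadratic formula, y = (-13 +/- sqrt(537)) / 8, so y ~= 1.2717 or y ~= -4.5217.
Neither value makes a denominator zero (y != -5, y != 1), so both are valid.

y = -4.5217 or y = 1.2717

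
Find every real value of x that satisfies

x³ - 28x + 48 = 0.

Possible rational roots are divisors of 48. Testing x = 4 gives 0, so (x - 4) is a factor.
Divide: x³ - 28x + 48 = (x - 4)(x² + 4x - 12).
Factor the quadratic: x = 2 or x = -6.

x = -6 or x = 2 or x = 4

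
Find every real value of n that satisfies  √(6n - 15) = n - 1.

n = 4

Square both sides: 6n - 15 = (n - 1)².
Expand and rearrange: n² - 8n + 16 = 0.
This gives the repeated root n = 4.
Check in the original equation:
  n = 4: √(9) = 3, while n - 1 = 3 — valid.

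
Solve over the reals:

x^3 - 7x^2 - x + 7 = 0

Possible rational roots are divisors of 7. Testing x = 1 gives 0, so (x - 1) is a factor.
Divide: x^3 - 7x^2 - x + 7 = (x - 1)(x^2 - 6x - 7).
Factor the quadratic: x = 7 or x = -1.

x = -1 or x = 1 or x = 7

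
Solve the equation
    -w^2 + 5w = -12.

Rearrange to standard form: -w^2 + 5w + 12 = 0.
Discriminant: (5)^2 - 4*(-1)*12 = 73.
Quadratic formula: w = (-5 +/- sqrt(73)) / (-2).
So w = 5/2 - sqrt(73)/2 ~= -1.772 or w = 5/2 + sqrt(73)/2 ~= 6.772.

w = -1.772 or w = 6.772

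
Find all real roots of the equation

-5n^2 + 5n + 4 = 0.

n = -0.5247 or n = 1.5247

Discriminant: (5)^2 - 4*(-5)*4 = 105.
Quadratic formula: n = (-5 +/- sqrt(105)) / (-10).
So n = 1/2 - sqrt(105)/10 ~= -0.5247 or n = 1/2 + sqrt(105)/10 ~= 1.5247.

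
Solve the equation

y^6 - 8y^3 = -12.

y = 1.2599 or y = 1.8171

Let u = y^3. The equation becomes u^2 - 8u + 12 = 0.
Factor: (u - 2)(u - 6) = 0, so u = 2 or u = 6.
y^3 = 2 gives y = (2)^(1/3) ~= 1.2599.
y^3 = 6 gives y = (6)^(1/3) ~= 1.8171.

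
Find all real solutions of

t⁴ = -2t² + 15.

Let u = t². The equation becomes u² + 2u - 15 = 0.
Factor: (u - 3)(u + 5) = 0, so u = 3 or u = -5.
t² = 3 gives t = ±√(3) ≈ ±1.7321.
t² = -5 < 0 has no real solution.

t = -1.7321 or t = 1.7321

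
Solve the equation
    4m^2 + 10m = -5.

Rearrange to standard form: 4m^2 + 10m + 5 = 0.
Discriminant: (10)^2 - 4*4*5 = 20.
Quadratic formula: m = (-10 +/- sqrt(20)) / 8.
So m = -5/4 + sqrt(5)/4 ~= -0.691 or m = -5/4 - sqrt(5)/4 ~= -1.809.

m = -1.809 or m = -0.691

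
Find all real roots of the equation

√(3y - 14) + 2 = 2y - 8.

Isolate the radical: √(3y - 14) = 2y - 10.
Square both sides: 3y - 14 = (2y - 10)².
Expand and rearrange: 4y² - 43y + 114 = 0.
Solving gives y = 6 or y = 4.75.
Check each candidate in the original equation:
  y = 6: √(4) = 2, while 2y - 10 = 2 — valid.
  y = 4.75: √(0.25) = 0.5, while 2y - 10 = -0.5 — extraneous.

y = 6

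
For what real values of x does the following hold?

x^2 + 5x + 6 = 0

x = -3 or x = -2

Factor: (x + 2)(x + 3) = 0.
So x = -2 or x = -3.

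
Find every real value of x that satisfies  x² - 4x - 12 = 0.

Factor: (x - 6)(x + 2) = 0.
So x = 6 or x = -2.

x = -2 or x = 6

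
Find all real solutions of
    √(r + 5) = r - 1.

r = 4

Square both sides: r + 5 = (r - 1)².
Expand and rearrange: r² - 3r - 4 = 0.
Solving gives r = 4 or r = -1.
Check each candidate in the original equation:
  r = 4: √(9) = 3, while r - 1 = 3 — valid.
  r = -1: √(4) = 2, while r - 1 = -2 — extraneous.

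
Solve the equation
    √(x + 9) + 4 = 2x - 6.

x = 7

Isolate the radical: √(x + 9) = 2x - 10.
Square both sides: x + 9 = (2x - 10)².
Expand and rearrange: 4x² - 41x + 91 = 0.
Solving gives x = 7 or x = 3.25.
Check each candidate in the original equation:
  x = 7: √(16) = 4, while 2x - 10 = 4 — valid.
  x = 3.25: √(12.25) = 3.5, while 2x - 10 = -3.5 — extraneous.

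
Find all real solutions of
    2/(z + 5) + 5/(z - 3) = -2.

z = -6.3642 or z = 0.8642

Multiply both sides by (z + 5)(z - 3):
2(z - 3) + 5(z + 5) = -2(z + 5)(z - 3).
Expand and collect terms: -2z^2 - 11z + 11 = 0.
By the quadratic formula, z = (11 +/- sqrt(209)) / -4, so z ~= -6.3642 or z ~= 0.8642.
Neither value makes a denominator zero (z != -5, z != 3), so both are valid.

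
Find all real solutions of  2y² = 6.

Rearrange to standard form: 2y² - 6 = 0.
Discriminant: (0)² − 4·2·(-6) = 48.
Quadratic formula: y = (0 ± √48) / 4.
So y = √(3) ≈ 1.7321 or y = -√(3) ≈ -1.7321.

y = -1.7321 or y = 1.7321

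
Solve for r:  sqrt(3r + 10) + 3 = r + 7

Isolate the radical: sqrt(3r + 10) = r + 4.
Square both sides: 3r + 10 = (r + 4)^2.
Expand and rearrange: r^2 + 5r + 6 = 0.
Solving gives r = -2 or r = -3.
Check each candidate in the original equation:
  r = -2: sqrt(4) = 2, while r + 4 = 2 — valid.
  r = -3: sqrt(1) = 1, while r + 4 = 1 — valid.

r = -3 or r = -2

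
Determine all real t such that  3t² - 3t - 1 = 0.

Discriminant: (-3)² − 4·3·(-1) = 21.
Quadratic formula: t = (3 ± √21) / 6.
So t = 1/2 + √(21)/6 ≈ 1.2638 or t = 1/2 - √(21)/6 ≈ -0.2638.

t = -0.2638 or t = 1.2638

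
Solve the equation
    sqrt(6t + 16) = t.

Square both sides: 6t + 16 = (t)^2.
Expand and rearrange: t^2 - 6t - 16 = 0.
Solving gives t = 8 or t = -2.
Check each candidate in the original equation:
  t = 8: sqrt(64) = 8, while t = 8 — valid.
  t = -2: sqrt(4) = 2, while t = -2 — extraneous.

t = 8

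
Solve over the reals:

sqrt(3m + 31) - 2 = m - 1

Isolate the radical: sqrt(3m + 31) = m + 1.
Square both sides: 3m + 31 = (m + 1)^2.
Expand and rearrange: m^2 - m - 30 = 0.
Solving gives m = 6 or m = -5.
Check each candidate in the original equation:
  m = 6: sqrt(49) = 7, while m + 1 = 7 — valid.
  m = -5: sqrt(16) = 4, while m + 1 = -4 — extraneous.

m = 6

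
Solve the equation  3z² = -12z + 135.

z = -9 or z = 5

Bring every term to one side: 3z² + 12z - 135 = 0.
Factor: 3(z + 9)(z - 5) = 0.
So z = -9 or z = 5.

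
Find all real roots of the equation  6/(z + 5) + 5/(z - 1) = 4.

z = -3.8094 or z = 2.5594

Multiply both sides by (z + 5)(z - 1):
6(z - 1) + 5(z + 5) = 4(z + 5)(z - 1).
Expand and collect terms: 4z² + 5z - 39 = 0.
By the quadratic formula, z = (-5 ± √649) / 8, so z ≈ 2.5594 or z ≈ -3.8094.
Neither value makes a denominator zero (z ≠ -5, z ≠ 1), so both are valid.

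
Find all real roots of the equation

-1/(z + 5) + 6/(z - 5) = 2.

z = -5.388 or z = 7.888

Multiply both sides by (z + 5)(z - 5):
-(z - 5) + 6(z + 5) = 2(z + 5)(z - 5).
Expand and collect terms: 2z^2 - 5z - 85 = 0.
By the quadratic formula, z = (5 +/- sqrt(705)) / 4, so z ~= 7.888 or z ~= -5.388.
Neither value makes a denominator zero (z != -5, z != 5), so both are valid.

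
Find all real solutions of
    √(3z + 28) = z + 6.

z = -1

Square both sides: 3z + 28 = (z + 6)².
Expand and rearrange: z² + 9z + 8 = 0.
Solving gives z = -1 or z = -8.
Check each candidate in the original equation:
  z = -1: √(25) = 5, while z + 6 = 5 — valid.
  z = -8: √(4) = 2, while z + 6 = -2 — extraneous.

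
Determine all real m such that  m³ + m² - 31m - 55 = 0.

m = -5 or m = -1.873 or m = 5.873

Possible rational roots are divisors of -55. Testing m = -5 gives 0, so (m + 5) is a factor.
Divide: m³ + m² - 31m - 55 = (m + 5)(m² - 4m - 11).
Apply the quadratic formula to m² - 4m - 11 = 0: m = (4 ± √60)/2, i.e. m ≈ 5.873 or m ≈ -1.873.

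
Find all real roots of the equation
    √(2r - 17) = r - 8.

Square both sides: 2r - 17 = (r - 8)².
Expand and rearrange: r² - 18r + 81 = 0.
This gives the repeated root r = 9.
Check in the original equation:
  r = 9: √(1) = 1, while r - 8 = 1 — valid.

r = 9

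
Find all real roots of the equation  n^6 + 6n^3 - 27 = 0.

n = -2.0801 or n = 1.4422

Let u = n^3. The equation becomes u^2 + 6u - 27 = 0.
Factor: (u + 9)(u - 3) = 0, so u = -9 or u = 3.
n^3 = -9 gives n = -(9)^(1/3) ~= -2.0801.
n^3 = 3 gives n = (3)^(1/3) ~= 1.4422.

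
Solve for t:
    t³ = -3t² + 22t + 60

Rearrange: t³ + 3t² - 22t - 60 = 0.
Possible rational roots are divisors of -60. Testing t = -5 gives 0, so (t + 5) is a factor.
Divide: t³ + 3t² - 22t - 60 = (t + 5)(t² - 2t - 12).
Apply the quadratic formula to t² - 2t - 12 = 0: t = (2 ± √52)/2, i.e. t ≈ 4.6056 or t ≈ -2.6056.

t = -5 or t = -2.6056 or t = 4.6056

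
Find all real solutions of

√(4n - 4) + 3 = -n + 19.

n = 10

Isolate the radical: √(4n - 4) = -n + 16.
Square both sides: 4n - 4 = (-n + 16)².
Expand and rearrange: n² - 36n + 260 = 0.
Solving gives n = 26 or n = 10.
Check each candidate in the original equation:
  n = 26: √(100) = 10, while -n + 16 = -10 — extraneous.
  n = 10: √(36) = 6, while -n + 16 = 6 — valid.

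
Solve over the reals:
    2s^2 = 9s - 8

s = 1.2192 or s = 3.2808

Rearrange to standard form: 2s^2 - 9s + 8 = 0.
Discriminant: (-9)^2 - 4*2*8 = 17.
Quadratic formula: s = (9 +/- sqrt(17)) / 4.
So s = sqrt(17)/4 + 9/4 ~= 3.2808 or s = 9/4 - sqrt(17)/4 ~= 1.2192.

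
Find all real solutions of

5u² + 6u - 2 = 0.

u = -1.4718 or u = 0.2718

Discriminant: (6)² − 4·5·(-2) = 76.
Quadratic formula: u = (-6 ± √76) / 10.
So u = -3/5 + √(19)/5 ≈ 0.2718 or u = -√(19)/5 - 3/5 ≈ -1.4718.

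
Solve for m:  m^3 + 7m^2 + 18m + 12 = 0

Possible rational roots are divisors of 12. Testing m = -1 gives 0, so (m + 1) is a factor.
Divide: m^3 + 7m^2 + 18m + 12 = (m + 1)(m^2 + 6m + 12).
The quadratic m^2 + 6m + 12 has discriminant -12 < 0, so no further real roots.

m = -1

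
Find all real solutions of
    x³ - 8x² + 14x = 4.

Rearrange: x³ - 8x² + 14x - 4 = 0.
Possible rational roots are divisors of -4. Testing x = 2 gives 0, so (x - 2) is a factor.
Divide: x³ - 8x² + 14x - 4 = (x - 2)(x² - 6x + 2).
Apply the quadratic formula to x² - 6x + 2 = 0: x = (6 ± √28)/2, i.e. x ≈ 5.6458 or x ≈ 0.3542.

x = 0.3542 or x = 2 or x = 5.6458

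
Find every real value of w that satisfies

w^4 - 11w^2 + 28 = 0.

w = -2.6458 or w = -2 or w = 2 or w = 2.6458

Let u = w^2. The equation becomes u^2 - 11u + 28 = 0.
Factor: (u - 7)(u - 4) = 0, so u = 7 or u = 4.
w^2 = 7 gives w = +/-sqrt(7) ~= +/-2.6458.
w^2 = 4 gives w = +/-2.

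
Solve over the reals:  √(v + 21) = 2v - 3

v = 4

Square both sides: v + 21 = (2v - 3)².
Expand and rearrange: 4v² - 13v - 12 = 0.
Solving gives v = 4 or v = -0.75.
Check each candidate in the original equation:
  v = 4: √(25) = 5, while 2v - 3 = 5 — valid.
  v = -0.75: √(20.25) = 4.5, while 2v - 3 = -4.5 — extraneous.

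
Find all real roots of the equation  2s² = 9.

s = -2.1213 or s = 2.1213

Rearrange to standard form: 2s² - 9 = 0.
Discriminant: (0)² − 4·2·(-9) = 72.
Quadratic formula: s = (0 ± √72) / 4.
So s = 3·√(2)/2 ≈ 2.1213 or s = -3·√(2)/2 ≈ -2.1213.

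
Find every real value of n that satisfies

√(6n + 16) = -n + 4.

n = 0

Square both sides: 6n + 16 = (-n + 4)².
Expand and rearrange: n² - 14n = 0.
Solving gives n = 14 or n = 0.
Check each candidate in the original equation:
  n = 14: √(100) = 10, while -n + 4 = -10 — extraneous.
  n = 0: √(16) = 4, while -n + 4 = 4 — valid.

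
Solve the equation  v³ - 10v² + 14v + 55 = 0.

v = -1.6533 or v = 5 or v = 6.6533

Possible rational roots are divisors of 55. Testing v = 5 gives 0, so (v - 5) is a factor.
Divide: v³ - 10v² + 14v + 55 = (v - 5)(v² - 5v - 11).
Apply the quadratic formula to v² - 5v - 11 = 0: v = (5 ± √69)/2, i.e. v ≈ 6.6533 or v ≈ -1.6533.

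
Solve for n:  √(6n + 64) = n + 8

n = 0

Square both sides: 6n + 64 = (n + 8)².
Expand and rearrange: n² + 10n = 0.
Solving gives n = 0 or n = -10.
Check each candidate in the original equation:
  n = 0: √(64) = 8, while n + 8 = 8 — valid.
  n = -10: √(4) = 2, while n + 8 = -2 — extraneous.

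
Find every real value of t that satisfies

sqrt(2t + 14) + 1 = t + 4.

t = 1

Isolate the radical: sqrt(2t + 14) = t + 3.
Square both sides: 2t + 14 = (t + 3)^2.
Expand and rearrange: t^2 + 4t - 5 = 0.
Solving gives t = 1 or t = -5.
Check each candidate in the original equation:
  t = 1: sqrt(16) = 4, while t + 3 = 4 — valid.
  t = -5: sqrt(4) = 2, while t + 3 = -2 — extraneous.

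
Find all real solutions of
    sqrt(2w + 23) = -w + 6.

w = 1

Square both sides: 2w + 23 = (-w + 6)^2.
Expand and rearrange: w^2 - 14w + 13 = 0.
Solving gives w = 13 or w = 1.
Check each candidate in the original equation:
  w = 13: sqrt(49) = 7, while -w + 6 = -7 — extraneous.
  w = 1: sqrt(25) = 5, while -w + 6 = 5 — valid.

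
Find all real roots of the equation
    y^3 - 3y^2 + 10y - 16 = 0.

Possible rational roots are divisors of -16. Testing y = 2 gives 0, so (y - 2) is a factor.
Divide: y^3 - 3y^2 + 10y - 16 = (y - 2)(y^2 - y + 8).
The quadratic y^2 - y + 8 has discriminant -31 < 0, so no further real roots.

y = 2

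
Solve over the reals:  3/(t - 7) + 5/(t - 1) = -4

Multiply both sides by (t - 7)(t - 1):
3(t - 1) + 5(t - 7) = -4(t - 7)(t - 1).
Expand and collect terms: -4t² + 24t + 10 = 0.
By the quadratic formula, t = (-24 ± √736) / -8, so t ≈ -0.3912 or t ≈ 6.3912.
Neither value makes a denominator zero (t ≠ 7, t ≠ 1), so both are valid.

t = -0.3912 or t = 6.3912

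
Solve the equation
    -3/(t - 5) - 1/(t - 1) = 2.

t = 0.2679 or t = 3.7321

Multiply both sides by (t - 5)(t - 1):
-3(t - 1) - (t - 5) = 2(t - 5)(t - 1).
Expand and collect terms: 2t² - 8t + 2 = 0.
By the quadratic formula, t = (8 ± √48) / 4, so t ≈ 3.7321 or t ≈ 0.2679.
Neither value makes a denominator zero (t ≠ 5, t ≠ 1), so both are valid.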